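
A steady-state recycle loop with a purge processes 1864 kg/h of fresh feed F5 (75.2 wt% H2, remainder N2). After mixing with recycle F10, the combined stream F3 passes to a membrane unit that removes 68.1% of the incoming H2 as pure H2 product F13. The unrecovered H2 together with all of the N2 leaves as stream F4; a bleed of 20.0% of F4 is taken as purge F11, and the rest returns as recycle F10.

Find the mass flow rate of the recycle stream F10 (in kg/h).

N2 enters only via F5 and leaves only via the purge: 1864×0.248 = 0.200×(N2 in F4), and the membrane unit passes all N2, so N2 in F3 = N2 in F4 = 2311.4 kg/h.
H2 in F3: m_A = 1864×0.752 + (1−0.200)·(1−0.681)·m_A, so m_A = 1401.7/0.7448 = 1882 kg/h.
F4 = (1−0.681)×1882 + 2311.4 = 2911.7 kg/h.
Recycle F10 = (1−0.200)×2911.7 = 2329.4 kg/h.

2329 kg/h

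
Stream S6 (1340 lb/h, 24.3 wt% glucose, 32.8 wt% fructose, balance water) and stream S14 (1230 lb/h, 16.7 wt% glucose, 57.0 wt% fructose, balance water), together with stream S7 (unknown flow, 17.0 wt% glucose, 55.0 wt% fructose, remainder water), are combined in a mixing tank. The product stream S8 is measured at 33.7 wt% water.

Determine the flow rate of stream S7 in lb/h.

Let S7 be the unknown flow. Total out = 2570 + S7.
water balance: 898.35 + 0.280·S7 = 0.337·(2570 + S7)
(0.280 − 0.337)·S7 = 0.337×2570 − 898.35 = -32.26
S7 = -32.26 / -0.057 = 565.96 lb/h

566 lb/h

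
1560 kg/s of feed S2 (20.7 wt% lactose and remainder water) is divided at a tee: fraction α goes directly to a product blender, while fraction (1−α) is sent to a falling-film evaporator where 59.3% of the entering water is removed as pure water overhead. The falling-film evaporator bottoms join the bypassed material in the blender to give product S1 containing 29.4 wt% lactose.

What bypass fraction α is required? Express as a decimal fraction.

0.371

All 1560×0.207 = 322.92 kg/s of lactose reaches S1, so S1 = 322.92/0.294 = 1098.4 kg/s and vapour = 461.63 kg/s.
The evaporator receives (1−α)·1560 of feed at 0.793 water and removes 0.593 of that water:
0.593×0.793×(1−α)×1560 = 461.63
(1−α) = 461.63/733.59 = 0.6293;  α = 0.3707.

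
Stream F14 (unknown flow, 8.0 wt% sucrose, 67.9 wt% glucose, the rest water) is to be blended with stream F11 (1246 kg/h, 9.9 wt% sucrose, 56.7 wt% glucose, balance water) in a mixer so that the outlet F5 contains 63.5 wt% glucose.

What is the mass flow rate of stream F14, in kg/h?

1926 kg/h

Let F14 be the unknown flow. Total out = 1246 + F14.
glucose balance: 706.48 + 0.679·F14 = 0.635·(1246 + F14)
(0.679 − 0.635)·F14 = 0.635×1246 − 706.48 = 84.728
F14 = 84.728 / 0.044 = 1925.6 kg/h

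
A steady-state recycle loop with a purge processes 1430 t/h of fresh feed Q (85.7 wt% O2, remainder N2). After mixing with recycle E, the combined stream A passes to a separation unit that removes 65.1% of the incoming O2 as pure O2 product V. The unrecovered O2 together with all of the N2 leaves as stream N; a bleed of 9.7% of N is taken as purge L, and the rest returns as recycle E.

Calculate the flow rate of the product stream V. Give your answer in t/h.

1165 t/h

O2 in A: m_A = 1430×0.857 + (1−0.097)·(1−0.651)·m_A, so m_A = 1225.5/0.6849 = 1789.4 t/h.
Product V = 0.651×1789.4 = 1164.9 t/h.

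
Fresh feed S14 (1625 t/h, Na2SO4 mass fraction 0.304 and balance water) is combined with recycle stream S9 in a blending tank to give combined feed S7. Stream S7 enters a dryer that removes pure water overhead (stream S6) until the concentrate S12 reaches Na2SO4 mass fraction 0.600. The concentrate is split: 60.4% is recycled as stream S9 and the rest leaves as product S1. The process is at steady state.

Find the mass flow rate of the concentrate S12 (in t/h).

Overall Na2SO4 balance (none leaves overhead): Na2SO4 in fresh feed = Na2SO4 in product, i.e. 1625×0.304 = (1−0.604)·S12·0.600.
S12 = 494/(0.600×0.396) = 2079.1 t/h.

2079 t/h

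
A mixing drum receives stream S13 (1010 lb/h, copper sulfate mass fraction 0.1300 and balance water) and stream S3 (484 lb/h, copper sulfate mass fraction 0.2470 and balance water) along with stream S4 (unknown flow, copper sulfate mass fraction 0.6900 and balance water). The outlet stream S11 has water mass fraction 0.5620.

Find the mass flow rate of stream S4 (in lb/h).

1601 lb/h

Let S4 be the unknown flow. Total out = 1494 + S4.
water balance: 1243.2 + 0.310·S4 = 0.562·(1494 + S4)
(0.310 − 0.562)·S4 = 0.562×1494 − 1243.2 = -403.52
S4 = -403.52 / -0.252 = 1601.3 lb/h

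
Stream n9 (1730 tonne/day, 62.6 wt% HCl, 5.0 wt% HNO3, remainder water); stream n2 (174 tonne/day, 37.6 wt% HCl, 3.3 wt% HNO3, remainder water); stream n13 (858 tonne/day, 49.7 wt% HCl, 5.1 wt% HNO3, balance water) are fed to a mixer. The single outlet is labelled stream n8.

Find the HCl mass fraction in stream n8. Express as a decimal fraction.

0.5702

Total flow out = 1730 + 174 + 858 = 2762 tonne/day.
HCl in = 1730×0.626 + 174×0.376 + 858×0.497 = 1574.8 tonne/day.
HCl mass fraction in n8 = 1574.8/2762 = 0.5702.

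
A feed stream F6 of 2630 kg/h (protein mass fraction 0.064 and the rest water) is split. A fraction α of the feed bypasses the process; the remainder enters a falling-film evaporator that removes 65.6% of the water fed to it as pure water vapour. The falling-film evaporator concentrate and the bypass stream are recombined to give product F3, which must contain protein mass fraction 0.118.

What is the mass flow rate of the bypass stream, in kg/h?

669.9 kg/h

All 2630×0.064 = 168.32 kg/h of protein reaches F3, so F3 = 168.32/0.118 = 1426.4 kg/h and vapour = 1203.6 kg/h.
The evaporator receives (1−α)·2630 of feed at 0.936 water and removes 0.656 of that water:
0.656×0.936×(1−α)×2630 = 1203.6
(1−α) = 1203.6/1614.9 = 0.7453;  α = 0.2547.
Bypass flow = 0.2547×2630 = 669.86 kg/h.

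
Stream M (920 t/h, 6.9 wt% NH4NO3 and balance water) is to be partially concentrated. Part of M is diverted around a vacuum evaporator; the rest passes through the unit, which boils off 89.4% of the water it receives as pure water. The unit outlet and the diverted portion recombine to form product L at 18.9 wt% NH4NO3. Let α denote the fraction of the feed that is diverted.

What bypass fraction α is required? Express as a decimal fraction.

All 920×0.069 = 63.48 t/h of NH4NO3 reaches L, so L = 63.48/0.189 = 335.87 t/h and vapour = 584.13 t/h.
The evaporator receives (1−α)·920 of feed at 0.931 water and removes 0.894 of that water:
0.894×0.931×(1−α)×920 = 584.13
(1−α) = 584.13/765.73 = 0.7628;  α = 0.2372.

0.237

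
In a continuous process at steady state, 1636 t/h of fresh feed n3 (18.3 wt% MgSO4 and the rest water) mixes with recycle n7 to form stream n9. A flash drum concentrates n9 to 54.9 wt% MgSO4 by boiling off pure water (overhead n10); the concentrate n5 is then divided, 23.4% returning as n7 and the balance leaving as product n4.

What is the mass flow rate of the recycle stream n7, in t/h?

Overall MgSO4 balance (none leaves overhead): MgSO4 in fresh feed = MgSO4 in product, i.e. 1636×0.183 = (1−0.234)·n5·0.549.
n5 = 299.39/(0.549×0.766) = 711.92 t/h.
Recycle n7 = 0.234×711.92 = 166.59 t/h.

166.6 t/h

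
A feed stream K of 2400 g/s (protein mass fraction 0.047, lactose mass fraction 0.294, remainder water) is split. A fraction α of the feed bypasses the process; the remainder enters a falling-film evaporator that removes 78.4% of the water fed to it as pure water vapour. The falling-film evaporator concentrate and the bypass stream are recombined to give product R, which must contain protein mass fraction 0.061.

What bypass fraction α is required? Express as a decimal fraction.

All 2400×0.047 = 112.8 g/s of protein reaches R, so R = 112.8/0.061 = 1849.2 g/s and vapour = 550.82 g/s.
The evaporator receives (1−α)·2400 of feed at 0.659 water and removes 0.784 of that water:
0.784×0.659×(1−α)×2400 = 550.82
(1−α) = 550.82/1240 = 0.4442;  α = 0.5558.

0.556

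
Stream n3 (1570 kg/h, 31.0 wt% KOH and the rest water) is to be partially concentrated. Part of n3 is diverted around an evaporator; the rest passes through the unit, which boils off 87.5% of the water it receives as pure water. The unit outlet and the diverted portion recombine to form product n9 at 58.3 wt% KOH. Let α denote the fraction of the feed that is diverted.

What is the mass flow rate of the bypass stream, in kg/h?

All 1570×0.310 = 486.7 kg/h of KOH reaches n9, so n9 = 486.7/0.583 = 834.82 kg/h and vapour = 735.18 kg/h.
The evaporator receives (1−α)·1570 of feed at 0.690 water and removes 0.875 of that water:
0.875×0.690×(1−α)×1570 = 735.18
(1−α) = 735.18/947.89 = 0.7756;  α = 0.2244.
Bypass flow = 0.2244×1570 = 352.31 kg/h.

352.3 kg/h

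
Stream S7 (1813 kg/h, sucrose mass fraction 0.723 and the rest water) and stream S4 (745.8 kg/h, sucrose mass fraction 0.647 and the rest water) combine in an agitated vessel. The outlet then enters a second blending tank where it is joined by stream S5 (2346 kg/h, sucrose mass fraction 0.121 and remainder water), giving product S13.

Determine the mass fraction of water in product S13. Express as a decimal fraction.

0.576

Overall, product flow = 4904.8 kg/h.
water in = 1813×0.277 + 745.8×0.353 + 2346×0.879 = 2827.6 kg/h.
water fraction in S13 = 0.576.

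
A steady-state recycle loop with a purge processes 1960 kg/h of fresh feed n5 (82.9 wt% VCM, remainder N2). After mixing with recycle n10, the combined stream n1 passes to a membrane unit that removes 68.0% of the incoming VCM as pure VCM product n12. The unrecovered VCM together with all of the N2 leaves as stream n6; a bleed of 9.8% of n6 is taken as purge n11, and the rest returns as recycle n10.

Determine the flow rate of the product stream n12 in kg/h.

VCM in n1: m_A = 1960×0.829 + (1−0.098)·(1−0.680)·m_A, so m_A = 1624.8/0.7114 = 2284.1 kg/h.
Product n12 = 0.680×2284.1 = 1553.2 kg/h.

1553 kg/h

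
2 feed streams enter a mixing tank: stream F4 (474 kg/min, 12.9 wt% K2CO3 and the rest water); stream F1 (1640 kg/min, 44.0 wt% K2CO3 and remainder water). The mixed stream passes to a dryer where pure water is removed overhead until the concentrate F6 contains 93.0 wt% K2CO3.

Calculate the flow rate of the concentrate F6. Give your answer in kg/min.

K2CO3 entering = 474×0.129 + 1640×0.440 = 782.75 kg/min.
All K2CO3 reports to F6, so F6 = 782.75/0.930 = 841.66 kg/min.

841.7 kg/min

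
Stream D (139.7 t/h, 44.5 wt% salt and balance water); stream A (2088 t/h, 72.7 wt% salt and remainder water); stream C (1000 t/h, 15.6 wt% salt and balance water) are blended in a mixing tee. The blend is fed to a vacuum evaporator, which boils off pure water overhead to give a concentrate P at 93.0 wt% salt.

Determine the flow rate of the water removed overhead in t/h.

salt entering = 139.7×0.445 + 2088×0.727 + 1000×0.156 = 1736.1 t/h.
All salt reports to P, so P = 1736.1/0.930 = 1866.8 t/h.
Total feed = 3227.7 t/h; overhead = 3227.7 − 1866.8 = 1360.9 t/h.

1361 t/h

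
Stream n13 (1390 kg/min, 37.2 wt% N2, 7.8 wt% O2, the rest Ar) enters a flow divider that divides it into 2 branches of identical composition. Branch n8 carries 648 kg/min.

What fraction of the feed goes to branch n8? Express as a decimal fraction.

Fraction to n8 = 648/1390 = 0.4662.

0.466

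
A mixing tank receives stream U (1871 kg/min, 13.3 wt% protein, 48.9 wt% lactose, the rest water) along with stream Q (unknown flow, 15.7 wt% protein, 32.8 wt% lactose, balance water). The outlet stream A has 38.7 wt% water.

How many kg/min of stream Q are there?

Let Q be the unknown flow. Total out = 1871 + Q.
water balance: 707.24 + 0.515·Q = 0.387·(1871 + Q)
(0.515 − 0.387)·Q = 0.387×1871 − 707.24 = 16.839
Q = 16.839 / 0.128 = 131.55 kg/min

131.6 kg/min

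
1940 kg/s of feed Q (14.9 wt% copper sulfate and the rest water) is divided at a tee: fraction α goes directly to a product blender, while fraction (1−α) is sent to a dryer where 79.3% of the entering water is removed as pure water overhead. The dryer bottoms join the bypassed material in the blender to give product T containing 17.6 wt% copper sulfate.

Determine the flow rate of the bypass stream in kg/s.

All 1940×0.149 = 289.06 kg/s of copper sulfate reaches T, so T = 289.06/0.176 = 1642.4 kg/s and vapour = 297.61 kg/s.
The evaporator receives (1−α)·1940 of feed at 0.851 water and removes 0.793 of that water:
0.793×0.851×(1−α)×1940 = 297.61
(1−α) = 297.61/1309.2 = 0.2273;  α = 0.7727.
Bypass flow = 0.7727×1940 = 1499 kg/s.

1499 kg/s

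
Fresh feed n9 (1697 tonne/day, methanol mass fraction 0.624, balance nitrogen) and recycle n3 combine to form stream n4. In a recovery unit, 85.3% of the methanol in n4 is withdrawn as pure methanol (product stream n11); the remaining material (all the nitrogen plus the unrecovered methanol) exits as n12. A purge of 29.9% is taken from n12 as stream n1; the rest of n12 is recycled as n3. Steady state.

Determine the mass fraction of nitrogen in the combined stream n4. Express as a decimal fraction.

0.644

nitrogen enters only via n9 and leaves only via the purge: 1697×0.376 = 0.299×(nitrogen in n12), and the recovery unit passes all nitrogen, so nitrogen in n4 = nitrogen in n12 = 2134 tonne/day.
methanol in n4: m_A = 1697×0.624 + (1−0.299)·(1−0.853)·m_A, so m_A = 1058.9/0.8970 = 1180.6 tonne/day.
n4 = 1180.6 + 2134 = 3314.6 tonne/day.
nitrogen fraction in n4 = 2134/3314.6 = 0.644.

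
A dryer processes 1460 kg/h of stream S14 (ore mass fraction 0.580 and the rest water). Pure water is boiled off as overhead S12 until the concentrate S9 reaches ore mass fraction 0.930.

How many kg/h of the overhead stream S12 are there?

ore is conserved: 1460×0.580 = 846.8 kg/h all reports to the concentrate.
Concentrate = 846.8/(target fraction) = 910.54 kg/h.
Overhead = 1460 − 910.54 = 549.46 kg/h.

549.5 kg/h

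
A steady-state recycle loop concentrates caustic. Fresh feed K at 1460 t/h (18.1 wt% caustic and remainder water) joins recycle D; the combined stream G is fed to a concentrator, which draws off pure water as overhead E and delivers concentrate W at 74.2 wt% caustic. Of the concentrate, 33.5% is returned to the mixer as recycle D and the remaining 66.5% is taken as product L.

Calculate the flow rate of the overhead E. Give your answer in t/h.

Overall caustic balance (none leaves overhead): caustic in fresh feed = caustic in product, i.e. 1460×0.181 = (1−0.335)·W·0.742.
W = 264.26/(0.742×0.665) = 535.56 t/h.
Recycle D = 0.335×535.56 = 179.41 t/h.
Combined feed G = 1460 + 179.41 = 1639.4 t/h.
Overhead E = G − W = 1639.4 − 535.56 = 1103.9 t/h.

1104 t/h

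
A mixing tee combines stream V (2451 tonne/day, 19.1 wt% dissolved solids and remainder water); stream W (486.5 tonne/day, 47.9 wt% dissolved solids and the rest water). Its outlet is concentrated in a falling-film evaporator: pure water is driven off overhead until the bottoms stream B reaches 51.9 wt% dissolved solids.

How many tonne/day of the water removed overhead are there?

dissolved solids entering = 2451×0.191 + 486.5×0.479 = 701.17 tonne/day.
All dissolved solids reports to B, so B = 701.17/0.519 = 1351 tonne/day.
Total feed = 2937.5 tonne/day; overhead = 2937.5 − 1351 = 1586.5 tonne/day.

1586 tonne/day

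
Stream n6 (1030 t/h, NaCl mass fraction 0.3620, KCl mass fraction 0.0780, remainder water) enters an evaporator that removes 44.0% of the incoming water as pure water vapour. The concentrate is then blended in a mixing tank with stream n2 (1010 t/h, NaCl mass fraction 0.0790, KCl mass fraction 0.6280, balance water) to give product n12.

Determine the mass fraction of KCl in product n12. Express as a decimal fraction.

0.4001

Vapour removed = 0.440×0.560×1030 = 253.79 t/h; concentrate = 776.21 t/h.
KCl reaching the mixer = 80.34 (from concentrate) + 1010×0.628 = 714.62 t/h.
Product flow = 776.21 + 1010 = 1786.2 t/h; KCl fraction = 0.4001.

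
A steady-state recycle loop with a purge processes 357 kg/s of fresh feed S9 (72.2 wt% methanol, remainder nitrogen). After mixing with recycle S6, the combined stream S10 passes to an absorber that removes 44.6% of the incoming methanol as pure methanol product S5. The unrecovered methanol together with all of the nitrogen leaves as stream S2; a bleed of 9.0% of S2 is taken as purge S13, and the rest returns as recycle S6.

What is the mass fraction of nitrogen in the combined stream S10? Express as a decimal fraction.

0.6796

nitrogen enters only via S9 and leaves only via the purge: 357×0.278 = 0.090×(nitrogen in S2), and the absorber passes all nitrogen, so nitrogen in S10 = nitrogen in S2 = 1102.7 kg/s.
methanol in S10: m_A = 357×0.722 + (1−0.090)·(1−0.446)·m_A, so m_A = 257.75/0.4959 = 519.81 kg/s.
S10 = 519.81 + 1102.7 = 1622.5 kg/s.
nitrogen fraction in S10 = 1102.7/1622.5 = 0.6796.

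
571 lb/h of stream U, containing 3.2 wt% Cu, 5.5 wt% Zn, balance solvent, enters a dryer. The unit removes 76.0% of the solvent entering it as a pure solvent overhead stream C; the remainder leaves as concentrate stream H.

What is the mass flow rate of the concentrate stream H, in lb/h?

solvent entering = 571×0.913 = 521.32 lb/h; overhead removed = 0.760×521.32 = 396.21 lb/h.
Concentrate = 571 − 396.21 = 174.79 lb/h.

174.8 lb/h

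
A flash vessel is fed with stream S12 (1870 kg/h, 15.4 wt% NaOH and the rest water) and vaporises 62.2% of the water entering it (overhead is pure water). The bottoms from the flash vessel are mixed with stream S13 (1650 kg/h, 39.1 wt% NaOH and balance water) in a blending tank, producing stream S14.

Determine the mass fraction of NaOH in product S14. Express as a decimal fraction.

0.368

Vapour removed = 0.622×0.846×1870 = 984.02 kg/h; concentrate = 885.98 kg/h.
NaOH reaching the mixer = 287.98 (from concentrate) + 1650×0.391 = 933.13 kg/h.
Product flow = 885.98 + 1650 = 2536 kg/h; NaOH fraction = 0.368.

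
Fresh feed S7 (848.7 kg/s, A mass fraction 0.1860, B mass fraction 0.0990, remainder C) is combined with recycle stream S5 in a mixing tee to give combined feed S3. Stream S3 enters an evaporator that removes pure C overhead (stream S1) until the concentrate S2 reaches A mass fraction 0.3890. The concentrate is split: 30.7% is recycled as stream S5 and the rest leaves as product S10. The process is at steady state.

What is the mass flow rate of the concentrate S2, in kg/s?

585.6 kg/s

Overall A balance (none leaves overhead): A in fresh feed = A in product, i.e. 848.7×0.186 = (1−0.307)·S2·0.389.
S2 = 157.86/(0.389×0.693) = 585.58 kg/s.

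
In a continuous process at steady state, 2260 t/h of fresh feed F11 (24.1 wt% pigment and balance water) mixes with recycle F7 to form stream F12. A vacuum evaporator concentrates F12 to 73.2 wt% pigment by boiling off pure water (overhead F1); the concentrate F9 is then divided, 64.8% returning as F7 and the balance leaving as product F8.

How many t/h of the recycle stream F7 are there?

1370 t/h

Overall pigment balance (none leaves overhead): pigment in fresh feed = pigment in product, i.e. 2260×0.241 = (1−0.648)·F9·0.732.
F9 = 544.66/(0.732×0.352) = 2113.8 t/h.
Recycle F7 = 0.648×2113.8 = 1369.8 t/h.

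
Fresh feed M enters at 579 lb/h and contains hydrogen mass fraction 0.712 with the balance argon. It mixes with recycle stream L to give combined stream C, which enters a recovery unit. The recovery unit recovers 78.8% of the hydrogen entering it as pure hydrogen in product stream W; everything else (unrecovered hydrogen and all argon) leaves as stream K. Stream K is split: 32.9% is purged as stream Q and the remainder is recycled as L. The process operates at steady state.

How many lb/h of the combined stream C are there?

987.5 lb/h

argon enters only via M and leaves only via the purge: 579×0.288 = 0.329×(argon in K), and the recovery unit passes all argon, so argon in C = argon in K = 506.84 lb/h.
hydrogen in C: m_A = 579×0.712 + (1−0.329)·(1−0.788)·m_A, so m_A = 412.25/0.8577 = 480.62 lb/h.
C = 480.62 + 506.84 = 987.46 lb/h.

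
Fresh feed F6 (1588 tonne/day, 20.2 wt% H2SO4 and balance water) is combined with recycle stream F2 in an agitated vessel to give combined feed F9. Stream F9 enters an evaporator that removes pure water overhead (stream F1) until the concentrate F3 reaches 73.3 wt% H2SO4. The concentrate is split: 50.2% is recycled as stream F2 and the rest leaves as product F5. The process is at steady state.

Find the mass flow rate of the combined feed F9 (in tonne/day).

2029 tonne/day

Overall H2SO4 balance (none leaves overhead): H2SO4 in fresh feed = H2SO4 in product, i.e. 1588×0.202 = (1−0.502)·F3·0.733.
F3 = 320.78/(0.733×0.498) = 878.76 tonne/day.
Recycle F2 = 0.502×878.76 = 441.14 tonne/day.
Combined feed F9 = 1588 + 441.14 = 2029.1 tonne/day.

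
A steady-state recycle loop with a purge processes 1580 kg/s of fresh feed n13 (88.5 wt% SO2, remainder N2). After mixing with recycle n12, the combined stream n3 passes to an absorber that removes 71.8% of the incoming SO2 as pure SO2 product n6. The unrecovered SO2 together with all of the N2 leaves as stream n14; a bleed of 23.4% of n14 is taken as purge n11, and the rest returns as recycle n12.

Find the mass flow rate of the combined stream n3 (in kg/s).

N2 enters only via n13 and leaves only via the purge: 1580×0.115 = 0.234×(N2 in n14), and the absorber passes all N2, so N2 in n3 = N2 in n14 = 776.5 kg/s.
SO2 in n3: m_A = 1580×0.885 + (1−0.234)·(1−0.718)·m_A, so m_A = 1398.3/0.7840 = 1783.6 kg/s.
n3 = 1783.6 + 776.5 = 2560.1 kg/s.

2560 kg/s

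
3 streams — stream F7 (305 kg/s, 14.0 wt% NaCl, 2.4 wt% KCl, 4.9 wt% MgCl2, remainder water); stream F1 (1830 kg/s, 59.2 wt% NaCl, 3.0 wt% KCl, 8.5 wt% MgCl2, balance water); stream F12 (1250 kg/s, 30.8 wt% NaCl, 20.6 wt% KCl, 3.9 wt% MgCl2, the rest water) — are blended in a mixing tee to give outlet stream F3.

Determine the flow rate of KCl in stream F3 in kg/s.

KCl out = KCl in = 305×0.024 + 1830×0.030 + 1250×0.206 = 319.72 kg/s.

319.7 kg/s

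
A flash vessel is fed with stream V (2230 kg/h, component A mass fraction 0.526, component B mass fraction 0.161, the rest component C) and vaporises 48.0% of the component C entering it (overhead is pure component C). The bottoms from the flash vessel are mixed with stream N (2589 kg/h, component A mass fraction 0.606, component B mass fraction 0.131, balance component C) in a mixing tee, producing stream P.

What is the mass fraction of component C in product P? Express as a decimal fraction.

Vapour removed = 0.480×0.313×2230 = 335.04 kg/h; concentrate = 1895 kg/h.
component C reaching the mixer = 362.95 (from concentrate) + 2589×0.263 = 1043.9 kg/h.
Product flow = 1895 + 2589 = 4484 kg/h; component C fraction = 0.233.

0.233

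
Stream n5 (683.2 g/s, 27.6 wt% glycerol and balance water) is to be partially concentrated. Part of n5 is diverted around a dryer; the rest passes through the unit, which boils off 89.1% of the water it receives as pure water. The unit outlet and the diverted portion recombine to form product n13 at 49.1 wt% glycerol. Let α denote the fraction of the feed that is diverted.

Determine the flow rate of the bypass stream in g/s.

All 683.2×0.276 = 188.56 g/s of glycerol reaches n13, so n13 = 188.56/0.491 = 384.04 g/s and vapour = 299.16 g/s.
The evaporator receives (1−α)·683.2 of feed at 0.724 water and removes 0.891 of that water:
0.891×0.724×(1−α)×683.2 = 299.16
(1−α) = 299.16/440.72 = 0.6788;  α = 0.3212.
Bypass flow = 0.3212×683.2 = 219.45 g/s.

219.4 g/s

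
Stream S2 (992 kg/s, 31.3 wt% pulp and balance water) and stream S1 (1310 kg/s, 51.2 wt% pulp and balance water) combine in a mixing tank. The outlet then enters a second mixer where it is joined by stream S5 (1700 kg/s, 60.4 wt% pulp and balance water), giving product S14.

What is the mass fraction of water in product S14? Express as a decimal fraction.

0.498

Overall, product flow = 4002 kg/s.
water in = 992×0.687 + 1310×0.488 + 1700×0.396 = 1994 kg/s.
water fraction in S14 = 0.498.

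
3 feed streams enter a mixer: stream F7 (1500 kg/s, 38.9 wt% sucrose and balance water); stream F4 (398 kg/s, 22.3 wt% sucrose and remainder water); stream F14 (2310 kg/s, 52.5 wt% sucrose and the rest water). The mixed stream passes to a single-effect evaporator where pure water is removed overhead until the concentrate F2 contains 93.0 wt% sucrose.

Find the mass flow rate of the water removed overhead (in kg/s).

2181 kg/s

sucrose entering = 1500×0.389 + 398×0.223 + 2310×0.525 = 1885 kg/s.
All sucrose reports to F2, so F2 = 1885/0.930 = 2026.9 kg/s.
Total feed = 4208 kg/s; overhead = 4208 − 2026.9 = 2181.1 kg/s.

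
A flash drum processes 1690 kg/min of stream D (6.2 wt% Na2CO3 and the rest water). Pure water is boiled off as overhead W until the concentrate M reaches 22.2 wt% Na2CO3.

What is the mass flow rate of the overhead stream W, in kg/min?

Na2CO3 is conserved: 1690×0.062 = 104.78 kg/min all reports to the concentrate.
Concentrate = 104.78/(target fraction) = 471.98 kg/min.
Overhead = 1690 − 471.98 = 1218 kg/min.

1218 kg/min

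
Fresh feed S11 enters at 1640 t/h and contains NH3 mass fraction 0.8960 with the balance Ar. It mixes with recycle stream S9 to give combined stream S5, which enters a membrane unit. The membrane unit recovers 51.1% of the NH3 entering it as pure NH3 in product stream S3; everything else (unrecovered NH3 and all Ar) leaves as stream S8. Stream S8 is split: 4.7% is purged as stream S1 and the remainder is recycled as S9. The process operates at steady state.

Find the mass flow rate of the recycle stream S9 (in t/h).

4741 t/h

Ar enters only via S11 and leaves only via the purge: 1640×0.104 = 0.047×(Ar in S8), and the membrane unit passes all Ar, so Ar in S5 = Ar in S8 = 3628.9 t/h.
NH3 in S5: m_A = 1640×0.896 + (1−0.047)·(1−0.511)·m_A, so m_A = 1469.4/0.5340 = 2751.8 t/h.
S8 = (1−0.511)×2751.8 + 3628.9 = 4974.6 t/h.
Recycle S9 = (1−0.047)×4974.6 = 4740.8 t/h.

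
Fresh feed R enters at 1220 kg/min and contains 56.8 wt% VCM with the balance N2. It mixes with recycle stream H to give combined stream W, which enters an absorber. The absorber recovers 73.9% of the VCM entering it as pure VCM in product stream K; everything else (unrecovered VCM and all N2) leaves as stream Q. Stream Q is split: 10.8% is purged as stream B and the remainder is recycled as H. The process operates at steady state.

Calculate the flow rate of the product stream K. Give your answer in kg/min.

VCM in W: m_A = 1220×0.568 + (1−0.108)·(1−0.739)·m_A, so m_A = 692.96/0.7672 = 903.25 kg/min.
Product K = 0.739×903.25 = 667.5 kg/min.

667.5 kg/min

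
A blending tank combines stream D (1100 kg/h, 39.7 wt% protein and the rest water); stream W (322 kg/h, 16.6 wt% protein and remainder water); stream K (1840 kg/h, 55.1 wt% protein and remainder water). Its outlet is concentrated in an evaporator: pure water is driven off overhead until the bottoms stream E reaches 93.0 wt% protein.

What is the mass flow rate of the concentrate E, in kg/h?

1617 kg/h

protein entering = 1100×0.397 + 322×0.166 + 1840×0.551 = 1504 kg/h.
All protein reports to E, so E = 1504/0.930 = 1617.2 kg/h.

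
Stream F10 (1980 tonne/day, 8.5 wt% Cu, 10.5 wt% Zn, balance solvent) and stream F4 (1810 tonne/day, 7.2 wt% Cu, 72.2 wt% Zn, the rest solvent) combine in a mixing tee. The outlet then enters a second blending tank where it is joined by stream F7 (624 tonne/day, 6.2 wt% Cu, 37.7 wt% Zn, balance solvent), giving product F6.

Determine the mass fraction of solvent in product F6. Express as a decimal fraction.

0.527

Overall, product flow = 4414 tonne/day.
solvent in = 1980×0.810 + 1810×0.206 + 624×0.561 = 2326.7 tonne/day.
solvent fraction in F6 = 0.527.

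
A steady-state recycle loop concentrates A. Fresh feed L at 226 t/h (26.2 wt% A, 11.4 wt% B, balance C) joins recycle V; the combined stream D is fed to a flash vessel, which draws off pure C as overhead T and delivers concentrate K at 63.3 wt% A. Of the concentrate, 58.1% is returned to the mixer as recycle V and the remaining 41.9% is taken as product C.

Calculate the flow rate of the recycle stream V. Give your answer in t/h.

Overall A balance (none leaves overhead): A in fresh feed = A in product, i.e. 226×0.262 = (1−0.581)·K·0.633.
K = 59.212/(0.633×0.419) = 223.25 t/h.
Recycle V = 0.581×223.25 = 129.71 t/h.

129.7 t/h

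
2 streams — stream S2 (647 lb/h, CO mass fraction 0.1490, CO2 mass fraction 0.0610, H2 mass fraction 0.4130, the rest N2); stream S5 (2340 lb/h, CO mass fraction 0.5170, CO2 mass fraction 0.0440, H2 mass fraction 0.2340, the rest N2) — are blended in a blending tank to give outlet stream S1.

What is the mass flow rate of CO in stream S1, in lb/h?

CO out = CO in = 647×0.149 + 2340×0.517 = 1306.2 lb/h.

1306 lb/h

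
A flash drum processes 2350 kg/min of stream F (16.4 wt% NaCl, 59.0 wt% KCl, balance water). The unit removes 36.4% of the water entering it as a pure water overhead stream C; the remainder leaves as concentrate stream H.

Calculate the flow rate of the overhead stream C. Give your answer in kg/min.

water entering = 2350×0.246 = 578.1 kg/min; overhead removed = 0.364×578.1 = 210.43 kg/min.

210.4 kg/min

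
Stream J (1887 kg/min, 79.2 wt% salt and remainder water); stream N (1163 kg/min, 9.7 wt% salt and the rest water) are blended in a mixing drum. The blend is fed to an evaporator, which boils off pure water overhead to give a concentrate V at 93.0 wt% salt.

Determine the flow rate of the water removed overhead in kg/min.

salt entering = 1887×0.792 + 1163×0.097 = 1607.3 kg/min.
All salt reports to V, so V = 1607.3/0.930 = 1728.3 kg/min.
Total feed = 3050 kg/min; overhead = 3050 − 1728.3 = 1321.7 kg/min.

1322 kg/min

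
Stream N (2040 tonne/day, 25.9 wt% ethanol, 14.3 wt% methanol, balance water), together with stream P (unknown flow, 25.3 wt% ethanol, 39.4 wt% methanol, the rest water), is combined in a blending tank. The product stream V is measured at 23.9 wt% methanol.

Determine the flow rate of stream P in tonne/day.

Let P be the unknown flow. Total out = 2040 + P.
methanol balance: 291.72 + 0.394·P = 0.239·(2040 + P)
(0.394 − 0.239)·P = 0.239×2040 − 291.72 = 195.84
P = 195.84 / 0.155 = 1263.5 tonne/day

1263 tonne/day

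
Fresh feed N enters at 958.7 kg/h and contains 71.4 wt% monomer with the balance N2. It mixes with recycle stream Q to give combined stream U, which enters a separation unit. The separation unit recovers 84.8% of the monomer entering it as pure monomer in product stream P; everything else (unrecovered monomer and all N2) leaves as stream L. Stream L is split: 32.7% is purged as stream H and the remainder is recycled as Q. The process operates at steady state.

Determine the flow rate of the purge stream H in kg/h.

312.1 kg/h

N2 enters only via N and leaves only via the purge: 958.7×0.286 = 0.327×(N2 in L), and the separation unit passes all N2, so N2 in U = N2 in L = 838.5 kg/h.
monomer in U: m_A = 958.7×0.714 + (1−0.327)·(1−0.848)·m_A, so m_A = 684.51/0.8977 = 762.51 kg/h.
L = (1−0.848)×762.51 + 838.5 = 954.4 kg/h.
Purge H = 0.327×954.4 = 312.09 kg/h.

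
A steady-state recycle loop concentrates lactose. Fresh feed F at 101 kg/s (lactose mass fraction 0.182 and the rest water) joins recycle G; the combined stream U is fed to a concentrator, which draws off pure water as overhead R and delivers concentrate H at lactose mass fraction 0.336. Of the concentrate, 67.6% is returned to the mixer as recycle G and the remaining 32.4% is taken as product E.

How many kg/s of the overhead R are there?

46.29 kg/s

Overall lactose balance (none leaves overhead): lactose in fresh feed = lactose in product, i.e. 101×0.182 = (1−0.676)·H·0.336.
H = 18.382/(0.336×0.324) = 168.85 kg/s.
Recycle G = 0.676×168.85 = 114.14 kg/s.
Combined feed U = 101 + 114.14 = 215.14 kg/s.
Overhead R = U − H = 215.14 − 168.85 = 46.292 kg/s.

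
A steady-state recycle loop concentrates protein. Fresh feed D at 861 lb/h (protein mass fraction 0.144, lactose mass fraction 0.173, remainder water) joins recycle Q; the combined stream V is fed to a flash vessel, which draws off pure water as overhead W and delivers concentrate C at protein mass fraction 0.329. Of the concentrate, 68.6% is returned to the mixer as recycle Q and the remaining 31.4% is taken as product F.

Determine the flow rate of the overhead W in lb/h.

Overall protein balance (none leaves overhead): protein in fresh feed = protein in product, i.e. 861×0.144 = (1−0.686)·C·0.329.
C = 123.98/(0.329×0.314) = 1200.2 lb/h.
Recycle Q = 0.686×1200.2 = 823.31 lb/h.
Combined feed V = 861 + 823.31 = 1684.3 lb/h.
Overhead W = V − C = 1684.3 − 1200.2 = 484.15 lb/h.

484.1 lb/h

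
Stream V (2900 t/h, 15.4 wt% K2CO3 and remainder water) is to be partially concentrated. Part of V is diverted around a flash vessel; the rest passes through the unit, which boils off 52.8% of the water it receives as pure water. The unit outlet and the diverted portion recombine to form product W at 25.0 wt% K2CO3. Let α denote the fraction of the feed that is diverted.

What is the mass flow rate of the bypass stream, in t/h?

407 t/h

All 2900×0.154 = 446.6 t/h of K2CO3 reaches W, so W = 446.6/0.250 = 1786.4 t/h and vapour = 1113.6 t/h.
The evaporator receives (1−α)·2900 of feed at 0.846 water and removes 0.528 of that water:
0.528×0.846×(1−α)×2900 = 1113.6
(1−α) = 1113.6/1295.4 = 0.8597;  α = 0.1403.
Bypass flow = 0.1403×2900 = 406.98 t/h.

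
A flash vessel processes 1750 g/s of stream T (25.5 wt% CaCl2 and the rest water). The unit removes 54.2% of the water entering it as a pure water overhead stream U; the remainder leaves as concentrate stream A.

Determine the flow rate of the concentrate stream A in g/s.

water entering = 1750×0.745 = 1303.8 g/s; overhead removed = 0.542×1303.8 = 706.63 g/s.
Concentrate = 1750 − 706.63 = 1043.4 g/s.

1043 g/s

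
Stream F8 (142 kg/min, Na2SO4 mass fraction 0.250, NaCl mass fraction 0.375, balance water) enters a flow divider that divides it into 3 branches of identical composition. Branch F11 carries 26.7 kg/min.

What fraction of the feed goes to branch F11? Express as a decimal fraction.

Fraction to F11 = 26.7/142 = 0.1880.

0.188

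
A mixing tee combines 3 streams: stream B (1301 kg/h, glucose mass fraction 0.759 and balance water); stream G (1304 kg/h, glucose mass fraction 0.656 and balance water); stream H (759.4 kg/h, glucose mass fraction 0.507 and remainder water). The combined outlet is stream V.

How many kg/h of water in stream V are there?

water out = water in = 1301×0.241 + 1304×0.344 + 759.4×0.493 = 1136.5 kg/h.

1137 kg/h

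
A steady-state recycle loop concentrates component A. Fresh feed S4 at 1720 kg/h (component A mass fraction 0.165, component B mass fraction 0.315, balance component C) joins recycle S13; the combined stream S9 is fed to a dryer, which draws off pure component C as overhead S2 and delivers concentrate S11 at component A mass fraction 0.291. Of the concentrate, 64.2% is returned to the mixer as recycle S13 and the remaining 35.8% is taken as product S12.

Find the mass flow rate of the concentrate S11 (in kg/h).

Overall component A balance (none leaves overhead): component A in fresh feed = component A in product, i.e. 1720×0.165 = (1−0.642)·S11·0.291.
S11 = 283.8/(0.291×0.358) = 2724.2 kg/h.

2724 kg/h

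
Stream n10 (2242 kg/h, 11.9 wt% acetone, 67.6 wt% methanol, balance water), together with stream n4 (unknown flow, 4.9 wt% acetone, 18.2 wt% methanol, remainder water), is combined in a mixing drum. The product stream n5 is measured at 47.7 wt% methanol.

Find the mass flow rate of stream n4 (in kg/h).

Let n4 be the unknown flow. Total out = 2242 + n4.
methanol balance: 1515.6 + 0.182·n4 = 0.477·(2242 + n4)
(0.182 − 0.477)·n4 = 0.477×2242 − 1515.6 = -446.16
n4 = -446.16 / -0.295 = 1512.4 kg/h

1512 kg/h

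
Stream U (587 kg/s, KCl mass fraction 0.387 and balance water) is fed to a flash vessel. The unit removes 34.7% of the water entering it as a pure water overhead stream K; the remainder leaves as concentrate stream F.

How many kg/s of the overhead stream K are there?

124.9 kg/s

water entering = 587×0.613 = 359.83 kg/s; overhead removed = 0.347×359.83 = 124.86 kg/s.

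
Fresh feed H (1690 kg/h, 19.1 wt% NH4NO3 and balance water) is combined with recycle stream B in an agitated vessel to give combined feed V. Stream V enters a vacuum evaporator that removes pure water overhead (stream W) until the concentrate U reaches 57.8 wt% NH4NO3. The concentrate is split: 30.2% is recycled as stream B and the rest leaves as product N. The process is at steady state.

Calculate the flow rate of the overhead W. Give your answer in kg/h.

Overall NH4NO3 balance (none leaves overhead): NH4NO3 in fresh feed = NH4NO3 in product, i.e. 1690×0.191 = (1−0.302)·U·0.578.
U = 322.79/(0.578×0.698) = 800.09 kg/h.
Recycle B = 0.302×800.09 = 241.63 kg/h.
Combined feed V = 1690 + 241.63 = 1931.6 kg/h.
Overhead W = V − U = 1931.6 − 800.09 = 1131.5 kg/h.

1132 kg/h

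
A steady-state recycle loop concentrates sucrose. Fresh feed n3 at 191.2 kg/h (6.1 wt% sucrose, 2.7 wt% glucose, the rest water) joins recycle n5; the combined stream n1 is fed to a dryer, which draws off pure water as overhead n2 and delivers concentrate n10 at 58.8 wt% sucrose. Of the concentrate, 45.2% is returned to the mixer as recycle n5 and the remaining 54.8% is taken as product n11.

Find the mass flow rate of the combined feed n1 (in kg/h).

Overall sucrose balance (none leaves overhead): sucrose in fresh feed = sucrose in product, i.e. 191.2×0.061 = (1−0.452)·n10·0.588.
n10 = 11.663/(0.588×0.548) = 36.196 kg/h.
Recycle n5 = 0.452×36.196 = 16.361 kg/h.
Combined feed n1 = 191.2 + 16.361 = 207.56 kg/h.

207.6 kg/h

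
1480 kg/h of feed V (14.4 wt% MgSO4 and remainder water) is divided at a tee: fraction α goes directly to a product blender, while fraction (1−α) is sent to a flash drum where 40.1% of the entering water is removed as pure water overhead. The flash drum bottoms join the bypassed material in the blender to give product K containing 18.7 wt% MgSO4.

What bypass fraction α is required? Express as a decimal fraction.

All 1480×0.144 = 213.12 kg/h of MgSO4 reaches K, so K = 213.12/0.187 = 1139.7 kg/h and vapour = 340.32 kg/h.
The evaporator receives (1−α)·1480 of feed at 0.856 water and removes 0.401 of that water:
0.401×0.856×(1−α)×1480 = 340.32
(1−α) = 340.32/508.02 = 0.6699;  α = 0.3301.

0.330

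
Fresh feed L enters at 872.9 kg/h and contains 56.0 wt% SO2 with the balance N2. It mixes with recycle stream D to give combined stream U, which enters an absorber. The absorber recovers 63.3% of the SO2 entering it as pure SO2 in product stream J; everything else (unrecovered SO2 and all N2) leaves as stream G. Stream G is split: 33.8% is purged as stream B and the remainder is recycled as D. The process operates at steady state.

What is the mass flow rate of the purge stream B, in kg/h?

N2 enters only via L and leaves only via the purge: 872.9×0.440 = 0.338×(N2 in G), and the absorber passes all N2, so N2 in U = N2 in G = 1136.3 kg/h.
SO2 in U: m_A = 872.9×0.560 + (1−0.338)·(1−0.633)·m_A, so m_A = 488.82/0.7570 = 645.7 kg/h.
G = (1−0.633)×645.7 + 1136.3 = 1373.3 kg/h.
Purge B = 0.338×1373.3 = 464.17 kg/h.

464.2 kg/h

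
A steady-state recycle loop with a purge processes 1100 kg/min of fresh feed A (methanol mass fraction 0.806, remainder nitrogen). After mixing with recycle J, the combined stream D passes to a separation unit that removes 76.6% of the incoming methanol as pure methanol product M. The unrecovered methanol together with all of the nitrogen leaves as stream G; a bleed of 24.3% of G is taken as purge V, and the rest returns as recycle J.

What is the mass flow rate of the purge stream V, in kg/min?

274.7 kg/min

nitrogen enters only via A and leaves only via the purge: 1100×0.194 = 0.243×(nitrogen in G), and the separation unit passes all nitrogen, so nitrogen in D = nitrogen in G = 878.19 kg/min.
methanol in D: m_A = 1100×0.806 + (1−0.243)·(1−0.766)·m_A, so m_A = 886.6/0.8229 = 1077.5 kg/min.
G = (1−0.766)×1077.5 + 878.19 = 1130.3 kg/min.
Purge V = 0.243×1130.3 = 274.67 kg/min.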